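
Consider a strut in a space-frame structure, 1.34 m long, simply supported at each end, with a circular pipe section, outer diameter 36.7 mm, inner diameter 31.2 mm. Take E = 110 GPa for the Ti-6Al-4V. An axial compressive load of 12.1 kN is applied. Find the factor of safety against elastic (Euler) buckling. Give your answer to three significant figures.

n ≈ 2.13

d_o = 36.7 mm, d_i = 31.2 mm
I = π(d_o⁴ − d_i⁴)/64 = π(36.7⁴ − 31.20⁴)/64 = 4.254×10^4 mm⁴
I = 4.254×10^4 mm⁴ = 4.254×10^-8 m⁴
Effective length L_e = K·L = 1 × 1.34 = 1.340 m
P_cr = π²EI / L_e² = π² × 110×10⁹ × 4.254×10^-8 / 1.340² = 2.572×10^4 N
Factor of safety n = P_cr / P = 25.718 / 12.1 = 2.13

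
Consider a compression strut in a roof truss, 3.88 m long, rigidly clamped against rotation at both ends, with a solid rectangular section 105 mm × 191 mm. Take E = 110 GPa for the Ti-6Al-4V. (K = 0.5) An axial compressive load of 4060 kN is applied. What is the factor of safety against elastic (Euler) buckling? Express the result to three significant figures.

n ≈ 1.31

Buckling occurs about the weak axis: I_min = h·b³/12 with b = 105 mm (the shorter side).
I_min = 191×105³/12 = 1.843×10^7 mm⁴
I = 1.843×10^7 mm⁴ = 1.843×10^-5 m⁴
Effective length L_e = K·L = 0.5 × 3.88 = 1.940 m
P_cr = π²EI / L_e² = π² × 110×10⁹ × 1.843×10^-5 / 1.940² = 5.315×10^6 N
Factor of safety n = P_cr / P = 5315.1 / 4060 = 1.31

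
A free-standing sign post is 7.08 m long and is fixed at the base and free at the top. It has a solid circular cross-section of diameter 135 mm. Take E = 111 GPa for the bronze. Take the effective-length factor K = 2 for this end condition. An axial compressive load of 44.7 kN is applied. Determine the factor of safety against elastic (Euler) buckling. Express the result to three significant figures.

I = πd⁴/64 = π×135⁴/64 = 1.630×10^7 mm⁴
I = 1.630×10^7 mm⁴ = 1.630×10^-5 m⁴
Effective length L_e = K·L = 2 × 7.08 = 14.16 m
P_cr = π²EI / L_e² = π² × 111×10⁹ × 1.630×10^-5 / 14.16² = 8.908×10^4 N
Factor of safety n = P_cr / P = 89.084 / 44.7 = 1.99

n ≈ 1.99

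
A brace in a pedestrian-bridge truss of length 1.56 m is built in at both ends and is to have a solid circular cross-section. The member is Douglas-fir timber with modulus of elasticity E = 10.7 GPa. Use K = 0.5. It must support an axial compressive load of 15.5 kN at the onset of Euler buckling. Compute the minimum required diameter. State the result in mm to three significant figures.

L_e = K·L = 0.5 × 1.56 = 0.7800 m
Required I = P_cr·L_e²/(π²E) = 1.550×10^4 × 0.7800² / (π² × 1.07×10^10) = 8.930×10^-8 m⁴
I_req = 8.930×10^4 mm⁴
Solid circle: I = πd⁴/64  ⇒  d = (64I/π)^(1/4) = (64×8.930×10^4/π)^(1/4) = 36.7 mm

d ≈ 36.7 mm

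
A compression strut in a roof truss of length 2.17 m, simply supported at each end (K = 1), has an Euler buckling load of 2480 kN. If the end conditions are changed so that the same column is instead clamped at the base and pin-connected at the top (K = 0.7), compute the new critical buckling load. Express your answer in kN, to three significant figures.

P_cr ∝ 1/K², so P_cr,new = P_cr,old × (K_old/K_new)² = 2480 × (1/0.7)²
= 2480 × 2.041 = 5060 kN

P_cr ≈ 5060 kN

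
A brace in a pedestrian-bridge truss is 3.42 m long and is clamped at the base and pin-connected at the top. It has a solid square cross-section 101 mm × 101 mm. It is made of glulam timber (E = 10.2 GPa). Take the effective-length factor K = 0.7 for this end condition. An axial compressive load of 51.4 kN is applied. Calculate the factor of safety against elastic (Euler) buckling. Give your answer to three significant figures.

I = a⁴/12 = 101⁴/12 = 8.672×10^6 mm⁴
I = 8.672×10^6 mm⁴ = 8.672×10^-6 m⁴
Effective length L_e = K·L = 0.7 × 3.42 = 2.394 m
P_cr = π²EI / L_e² = π² × 10.2×10⁹ × 8.672×10^-6 / 2.394² = 1.523×10^5 N
Factor of safety n = P_cr / P = 152.32 / 51.4 = 2.96

n ≈ 2.96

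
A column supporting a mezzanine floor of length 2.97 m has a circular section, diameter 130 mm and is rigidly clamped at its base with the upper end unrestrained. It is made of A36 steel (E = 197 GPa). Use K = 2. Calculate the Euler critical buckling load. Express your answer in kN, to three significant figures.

I = πd⁴/64 = π×130⁴/64 = 1.402×10^7 mm⁴
I = 1.402×10^7 mm⁴ = 1.402×10^-5 m⁴
Effective length L_e = K·L = 2 × 2.97 = 5.940 m
P_cr = π²EI / L_e² = π² × 197×10⁹ × 1.402×10^-5 / 5.940² = 7.726×10^5 N

P_cr ≈ 773 kN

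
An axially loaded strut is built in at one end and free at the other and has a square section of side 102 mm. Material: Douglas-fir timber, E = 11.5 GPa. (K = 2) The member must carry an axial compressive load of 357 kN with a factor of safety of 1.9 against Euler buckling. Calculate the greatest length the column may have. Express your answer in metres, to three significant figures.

L_max ≈ 0.614 m

I = a⁴/12 = 102⁴/12 = 9.020×10^6 mm⁴
I = 9.020×10^-6 m⁴
Required critical load P_cr = n·P = 1.9 × 357 = 678.3 kN = 6.783×10^5 N
From P_cr = π²EI/(K·L)²:  L = (1/K)·√(π²EI/P_cr) = (1/2)·√(π²×1.15×10^10×9.020×10^-6/6.783×10^5)
L = 0.614 m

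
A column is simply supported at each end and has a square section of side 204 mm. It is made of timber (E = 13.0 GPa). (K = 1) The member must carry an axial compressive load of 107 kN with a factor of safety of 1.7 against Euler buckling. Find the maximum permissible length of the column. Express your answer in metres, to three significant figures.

I = a⁴/12 = 204⁴/12 = 1.443×10^8 mm⁴
I = 1.443×10^-4 m⁴
Required critical load P_cr = n·P = 1.7 × 107 = 181.9 kN = 1.819×10^5 N
From P_cr = π²EI/(K·L)²:  L = (1/K)·√(π²EI/P_cr) = (1/1)·√(π²×1.30×10^10×1.443×10^-4/1.819×10^5)
L = 10.1 m

L_max ≈ 10.1 m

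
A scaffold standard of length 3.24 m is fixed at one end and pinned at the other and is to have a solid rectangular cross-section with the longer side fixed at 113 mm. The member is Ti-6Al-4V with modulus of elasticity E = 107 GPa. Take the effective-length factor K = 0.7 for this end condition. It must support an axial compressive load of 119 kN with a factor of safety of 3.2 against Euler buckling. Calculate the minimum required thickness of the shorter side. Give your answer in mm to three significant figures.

b ≈ 58.2 mm

Required P_cr = n·P = 3.2 × 119 = 380.8 kN
L_e = K·L = 0.7 × 3.24 = 2.268 m
Required I = P_cr·L_e²/(π²E) = 3.808×10^5 × 2.268² / (π² × 1.07×10^11) = 1.855×10^-6 m⁴
I_req = 1.855×10^6 mm⁴
Rectangle, weak axis: I_min = h·b³/12 with h = 113 mm fixed  ⇒  b = (12I/h)^(1/3) = 58.2 mm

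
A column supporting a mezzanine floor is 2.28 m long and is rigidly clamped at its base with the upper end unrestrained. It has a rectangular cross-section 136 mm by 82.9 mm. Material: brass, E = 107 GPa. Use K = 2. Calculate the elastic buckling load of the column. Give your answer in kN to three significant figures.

Buckling occurs about the weak axis: I_min = h·b³/12 with b = 82.9 mm (the shorter side).
I_min = 136×82.9³/12 = 6.457×10^6 mm⁴
I = 6.457×10^6 mm⁴ = 6.457×10^-6 m⁴
Effective length L_e = K·L = 2 × 2.28 = 4.560 m
P_cr = π²EI / L_e² = π² × 107×10⁹ × 6.457×10^-6 / 4.560² = 3.279×10^5 N

P_cr ≈ 328 kN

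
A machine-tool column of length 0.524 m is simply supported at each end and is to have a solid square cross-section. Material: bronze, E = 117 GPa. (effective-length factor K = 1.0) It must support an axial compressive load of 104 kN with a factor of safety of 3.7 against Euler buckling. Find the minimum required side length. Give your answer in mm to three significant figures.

Required P_cr = n·P = 3.7 × 104 = 384.8 kN
L_e = K·L = 1 × 0.524 = 0.5240 m
Required I = P_cr·L_e²/(π²E) = 3.848×10^5 × 0.5240² / (π² × 1.17×10^11) = 9.150×10^-8 m⁴
I_req = 9.150×10^4 mm⁴
Solid square: I = a⁴/12  ⇒  a = (12I)^(1/4) = (12×9.150×10^4)^(1/4) = 32.4 mm

a ≈ 32.4 mm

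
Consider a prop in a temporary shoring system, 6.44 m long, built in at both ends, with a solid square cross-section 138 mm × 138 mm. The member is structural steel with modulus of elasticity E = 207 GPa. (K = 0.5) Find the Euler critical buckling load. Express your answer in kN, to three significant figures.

P_cr ≈ 5960 kN

I = a⁴/12 = 138⁴/12 = 3.022×10^7 mm⁴
I = 3.022×10^7 mm⁴ = 3.022×10^-5 m⁴
Effective length L_e = K·L = 0.5 × 6.44 = 3.220 m
P_cr = π²EI / L_e² = π² × 207×10⁹ × 3.022×10^-5 / 3.220² = 5.955×10^6 N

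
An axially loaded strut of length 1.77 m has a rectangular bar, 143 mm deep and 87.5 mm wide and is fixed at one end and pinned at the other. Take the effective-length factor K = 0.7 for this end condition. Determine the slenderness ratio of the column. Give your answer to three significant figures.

λ ≈ 49.1

For a rectangle r_min = b/√12 = 87.5/√12 = 25.26 mm
L_e = K·L = 0.7 × 1.77 m = 1.239 m = 1239.0 mm
λ = L_e / r_min = 1239.0 / 25.26 = 49.1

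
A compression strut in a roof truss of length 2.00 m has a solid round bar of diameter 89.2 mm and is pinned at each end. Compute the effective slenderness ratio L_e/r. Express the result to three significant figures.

I = πd⁴/64 = π×89.2⁴/64 = 3.108×10^6 mm⁴
A = 6.249×10^3 mm²;  r_min = √(I/A) = √(3.108×10^6/6.249×10^3) = 22.30 mm
L_e = K·L = 1 × 2.00 m = 2.000 m = 2000.0 mm
λ = L_e / r_min = 2000.0 / 22.30 = 89.7

λ ≈ 89.7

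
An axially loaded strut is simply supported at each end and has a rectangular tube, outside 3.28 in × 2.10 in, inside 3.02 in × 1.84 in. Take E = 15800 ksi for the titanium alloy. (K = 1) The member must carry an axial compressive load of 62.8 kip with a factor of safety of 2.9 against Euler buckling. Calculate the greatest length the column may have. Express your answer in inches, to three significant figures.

L_max ≈ 28.7 in

Weak-axis I_min = (h_o·b_o³ − h_i·b_i³)/12 with b_o = 2.10, b_i = 1.840 in (shorter outer/inner sides).
I_min = (3.28×2.10³ − 3.020×1.840³)/12 = 0.9636 in⁴
Required critical load P_cr = n·P = 2.9 × 62.8 = 182.1 kip = 1.821×10^5 lb
From P_cr = π²EI/(K·L)²:  L = (1/K)·√(π²EI/P_cr) = (1/1)·√(π²×1.58×10^7×0.9636/1.821×10^5)
L = 28.7 in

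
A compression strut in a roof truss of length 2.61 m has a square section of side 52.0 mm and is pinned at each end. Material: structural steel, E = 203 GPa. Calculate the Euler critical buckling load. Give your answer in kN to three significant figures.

P_cr ≈ 179 kN

I = a⁴/12 = 52.0⁴/12 = 6.093×10^5 mm⁴
I = 6.093×10^5 mm⁴ = 6.093×10^-7 m⁴
Effective length L_e = K·L = 1 × 2.61 = 2.610 m
P_cr = π²EI / L_e² = π² × 203×10⁹ × 6.093×10^-7 / 2.610² = 1.792×10^5 N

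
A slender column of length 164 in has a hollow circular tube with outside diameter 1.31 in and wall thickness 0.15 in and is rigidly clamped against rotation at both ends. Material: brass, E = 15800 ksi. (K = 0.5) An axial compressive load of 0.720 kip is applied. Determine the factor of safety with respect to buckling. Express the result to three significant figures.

Inner diameter d_i = 1.31 − 2×0.15 = 1.010 in
I = π(d_o⁴ − d_i⁴)/64 = π(1.31⁴ − 1.010⁴)/64 = 9.348×10^-2 in⁴
Effective length L_e = K·L = 0.5 × 164 = 82.00 in
P_cr = π²EI / L_e² = π² × 15800×10³ × 9.348×10^-2 / 82.00² = 2.168×10^3 lb
Factor of safety n = P_cr / P = 2.1680 / 0.720 = 3.01

n ≈ 3.01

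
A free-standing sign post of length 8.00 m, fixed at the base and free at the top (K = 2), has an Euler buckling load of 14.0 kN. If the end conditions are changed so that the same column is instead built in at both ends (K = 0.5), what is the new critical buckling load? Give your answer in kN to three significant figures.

P_cr ≈ 224 kN

P_cr ∝ 1/K², so P_cr,new = P_cr,old × (K_old/K_new)² = 14.0 × (2/0.5)²
= 14.0 × 16.00 = 224 kN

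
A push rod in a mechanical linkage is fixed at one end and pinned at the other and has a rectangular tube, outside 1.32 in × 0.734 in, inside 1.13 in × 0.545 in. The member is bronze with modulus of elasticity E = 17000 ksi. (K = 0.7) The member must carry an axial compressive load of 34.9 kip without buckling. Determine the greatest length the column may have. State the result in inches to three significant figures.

Weak-axis I_min = (h_o·b_o³ − h_i·b_i³)/12 with b_o = 0.734, b_i = 0.5450 in (shorter outer/inner sides).
I_min = (1.32×0.734³ − 1.130×0.5450³)/12 = 2.826×10^-2 in⁴
At the buckling limit P_cr = P = 3.490×10^4 lb
From P_cr = π²EI/(K·L)²:  L = (1/K)·√(π²EI/P_cr) = (1/0.7)·√(π²×1.70×10^7×2.826×10^-2/3.490×10^4)
L = 16.7 in

L_max ≈ 16.7 in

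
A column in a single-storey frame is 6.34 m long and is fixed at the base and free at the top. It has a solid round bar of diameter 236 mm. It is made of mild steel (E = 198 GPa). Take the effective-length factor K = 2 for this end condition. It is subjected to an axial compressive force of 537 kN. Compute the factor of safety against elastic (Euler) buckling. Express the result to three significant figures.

I = πd⁴/64 = π×236⁴/64 = 1.523×10^8 mm⁴
I = 1.523×10^8 mm⁴ = 1.523×10^-4 m⁴
Effective length L_e = K·L = 2 × 6.34 = 12.68 m
P_cr = π²EI / L_e² = π² × 198×10⁹ × 1.523×10^-4 / 12.68² = 1.851×10^6 N
Factor of safety n = P_cr / P = 1850.7 / 537 = 3.45

n ≈ 3.45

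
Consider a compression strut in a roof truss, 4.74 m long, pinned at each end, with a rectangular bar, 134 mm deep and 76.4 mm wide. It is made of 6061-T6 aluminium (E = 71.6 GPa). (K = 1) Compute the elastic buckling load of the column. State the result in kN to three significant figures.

Buckling occurs about the weak axis: I_min = h·b³/12 with b = 76.4 mm (the shorter side).
I_min = 134×76.4³/12 = 4.980×10^6 mm⁴
I = 4.980×10^6 mm⁴ = 4.980×10^-6 m⁴
Effective length L_e = K·L = 1 × 4.74 = 4.740 m
P_cr = π²EI / L_e² = π² × 71.6×10⁹ × 4.980×10^-6 / 4.740² = 1.566×10^5 N

P_cr ≈ 157 kN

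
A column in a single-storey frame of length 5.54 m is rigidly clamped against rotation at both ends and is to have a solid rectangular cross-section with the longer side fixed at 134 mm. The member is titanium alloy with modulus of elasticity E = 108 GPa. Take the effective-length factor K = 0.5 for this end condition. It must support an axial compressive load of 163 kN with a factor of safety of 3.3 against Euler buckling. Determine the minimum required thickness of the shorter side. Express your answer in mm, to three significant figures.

b ≈ 70.3 mm

Required P_cr = n·P = 3.3 × 163 = 537.9 kN
L_e = K·L = 0.5 × 5.54 = 2.770 m
Required I = P_cr·L_e²/(π²E) = 5.379×10^5 × 2.770² / (π² × 1.08×10^11) = 3.872×10^-6 m⁴
I_req = 3.872×10^6 mm⁴
Rectangle, weak axis: I_min = h·b³/12 with h = 134 mm fixed  ⇒  b = (12I/h)^(1/3) = 70.3 mm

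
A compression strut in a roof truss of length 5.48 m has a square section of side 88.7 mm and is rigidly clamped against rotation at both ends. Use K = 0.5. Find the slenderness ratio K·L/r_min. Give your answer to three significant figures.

For a square r = a/√12 = 88.7/√12 = 25.61 mm
L_e = K·L = 0.5 × 5.48 m = 2.740 m = 2740.0 mm
λ = L_e / r_min = 2740.0 / 25.61 = 107

λ ≈ 107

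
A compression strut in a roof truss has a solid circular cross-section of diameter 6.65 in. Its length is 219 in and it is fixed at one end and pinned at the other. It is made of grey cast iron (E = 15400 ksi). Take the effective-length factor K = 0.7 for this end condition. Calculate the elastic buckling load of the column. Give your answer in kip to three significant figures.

I = πd⁴/64 = π×6.65⁴/64 = 96.00 in⁴
Effective length L_e = K·L = 0.7 × 219 = 153.3 in
P_cr = π²EI / L_e² = π² × 15400×10³ × 96.00 / 153.3² = 6.209×10^5 lb

P_cr ≈ 621 kip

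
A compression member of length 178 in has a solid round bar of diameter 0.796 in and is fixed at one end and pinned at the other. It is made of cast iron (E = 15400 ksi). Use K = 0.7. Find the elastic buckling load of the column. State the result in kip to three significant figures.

I = πd⁴/64 = π×0.796⁴/64 = 1.971×10^-2 in⁴
Effective length L_e = K·L = 0.7 × 178 = 124.6 in
P_cr = π²EI / L_e² = π² × 15400×10³ × 1.971×10^-2 / 124.6² = 192.9 lb

P_cr ≈ 0.193 kip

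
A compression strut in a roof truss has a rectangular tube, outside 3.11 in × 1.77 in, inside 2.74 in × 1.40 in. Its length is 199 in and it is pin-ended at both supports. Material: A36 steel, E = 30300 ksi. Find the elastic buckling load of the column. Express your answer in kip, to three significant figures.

Weak-axis I_min = (h_o·b_o³ − h_i·b_i³)/12 with b_o = 1.77, b_i = 1.400 in (shorter outer/inner sides).
I_min = (3.11×1.77³ − 2.740×1.400³)/12 = 0.8106 in⁴
Effective length L_e = K·L = 1 × 199 = 199.0 in
P_cr = π²EI / L_e² = π² × 30300×10³ × 0.8106 / 199.0² = 6.121×10^3 lb

P_cr ≈ 6.12 kip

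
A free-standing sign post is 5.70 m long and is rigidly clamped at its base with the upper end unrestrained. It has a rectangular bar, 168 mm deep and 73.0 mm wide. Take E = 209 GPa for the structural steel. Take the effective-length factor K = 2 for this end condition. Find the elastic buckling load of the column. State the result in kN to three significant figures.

Buckling occurs about the weak axis: I_min = h·b³/12 with b = 73.0 mm (the shorter side).
I_min = 168×73.0³/12 = 5.446×10^6 mm⁴
I = 5.446×10^6 mm⁴ = 5.446×10^-6 m⁴
Effective length L_e = K·L = 2 × 5.70 = 11.40 m
P_cr = π²EI / L_e² = π² × 209×10⁹ × 5.446×10^-6 / 11.40² = 8.644×10^4 N

P_cr ≈ 86.4 kN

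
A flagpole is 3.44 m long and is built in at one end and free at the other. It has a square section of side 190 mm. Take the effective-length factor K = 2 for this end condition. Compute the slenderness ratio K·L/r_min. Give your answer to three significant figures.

I = a⁴/12 = 190⁴/12 = 1.086×10^8 mm⁴
A = 3.610×10^4 mm²;  r_min = √(I/A) = √(1.086×10^8/3.610×10^4) = 54.85 mm
L_e = K·L = 2 × 3.44 m = 6.880 m = 6880.0 mm
λ = L_e / r_min = 6880.0 / 54.85 = 125

λ ≈ 125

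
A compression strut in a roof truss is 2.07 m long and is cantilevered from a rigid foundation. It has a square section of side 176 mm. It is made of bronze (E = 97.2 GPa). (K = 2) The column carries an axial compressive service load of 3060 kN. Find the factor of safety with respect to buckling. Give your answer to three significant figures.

n ≈ 1.46

I = a⁴/12 = 176⁴/12 = 7.996×10^7 mm⁴
I = 7.996×10^7 mm⁴ = 7.996×10^-5 m⁴
Effective length L_e = K·L = 2 × 2.07 = 4.140 m
P_cr = π²EI / L_e² = π² × 97.2×10⁹ × 7.996×10^-5 / 4.140² = 4.475×10^6 N
Factor of safety n = P_cr / P = 4475.4 / 3060 = 1.46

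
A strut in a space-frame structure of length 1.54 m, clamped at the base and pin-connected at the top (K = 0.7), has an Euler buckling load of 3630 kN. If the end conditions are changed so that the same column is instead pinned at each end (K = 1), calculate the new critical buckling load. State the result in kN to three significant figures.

P_cr ∝ 1/K², so P_cr,new = P_cr,old × (K_old/K_new)² = 3630 × (0.7/1)²
= 3630 × 0.4900 = 1780 kN

P_cr ≈ 1780 kN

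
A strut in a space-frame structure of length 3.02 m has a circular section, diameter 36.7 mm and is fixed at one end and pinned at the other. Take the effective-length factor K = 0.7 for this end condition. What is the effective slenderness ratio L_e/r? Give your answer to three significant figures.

λ ≈ 230

For a solid circle r = d/4 = 36.7/4 = 9.175 mm
L_e = K·L = 0.7 × 3.02 m = 2.114 m = 2114.0 mm
λ = L_e / r_min = 2114.0 / 9.175 = 230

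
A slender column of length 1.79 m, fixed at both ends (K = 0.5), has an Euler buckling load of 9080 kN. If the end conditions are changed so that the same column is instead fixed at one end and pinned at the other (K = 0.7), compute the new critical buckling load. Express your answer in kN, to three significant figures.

P_cr ∝ 1/K², so P_cr,new = P_cr,old × (K_old/K_new)² = 9080 × (0.5/0.7)²
= 9080 × 0.5102 = 4630 kN

P_cr ≈ 4630 kN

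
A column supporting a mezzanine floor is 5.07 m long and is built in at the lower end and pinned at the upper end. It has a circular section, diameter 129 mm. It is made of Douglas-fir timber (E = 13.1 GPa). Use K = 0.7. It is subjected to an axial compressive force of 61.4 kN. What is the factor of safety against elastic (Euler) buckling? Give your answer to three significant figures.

I = πd⁴/64 = π×129⁴/64 = 1.359×10^7 mm⁴
I = 1.359×10^7 mm⁴ = 1.359×10^-5 m⁴
Effective length L_e = K·L = 0.7 × 5.07 = 3.549 m
P_cr = π²EI / L_e² = π² × 13.1×10⁹ × 1.359×10^-5 / 3.549² = 1.395×10^5 N
Factor of safety n = P_cr / P = 139.54 / 61.4 = 2.27

n ≈ 2.27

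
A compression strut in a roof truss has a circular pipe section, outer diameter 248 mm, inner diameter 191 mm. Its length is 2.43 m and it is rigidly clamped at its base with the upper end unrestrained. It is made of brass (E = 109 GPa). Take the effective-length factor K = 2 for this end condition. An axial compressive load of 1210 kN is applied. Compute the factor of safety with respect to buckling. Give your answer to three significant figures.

d_o = 248 mm, d_i = 191 mm
I = π(d_o⁴ − d_i⁴)/64 = π(248⁴ − 191.0⁴)/64 = 1.204×10^8 mm⁴
I = 1.204×10^8 mm⁴ = 1.204×10^-4 m⁴
Effective length L_e = K·L = 2 × 2.43 = 4.860 m
P_cr = π²EI / L_e² = π² × 109×10⁹ × 1.204×10^-4 / 4.860² = 5.482×10^6 N
Factor of safety n = P_cr / P = 5481.8 / 1210 = 4.53

n ≈ 4.53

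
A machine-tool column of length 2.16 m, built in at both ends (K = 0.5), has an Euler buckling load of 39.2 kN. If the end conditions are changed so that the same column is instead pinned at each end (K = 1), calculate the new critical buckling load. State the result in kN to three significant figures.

P_cr ∝ 1/K², so P_cr,new = P_cr,old × (K_old/K_new)² = 39.2 × (0.5/1)²
= 39.2 × 0.2500 = 9.80 kN

P_cr ≈ 9.80 kN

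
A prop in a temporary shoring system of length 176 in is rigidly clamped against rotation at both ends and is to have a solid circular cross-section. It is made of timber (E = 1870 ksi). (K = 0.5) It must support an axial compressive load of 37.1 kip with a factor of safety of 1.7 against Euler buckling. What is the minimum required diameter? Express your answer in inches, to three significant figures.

Required P_cr = n·P = 1.7 × 37.1 = 63.07 kip
L_e = K·L = 0.5 × 176 = 88.00 in
Required I = P_cr·L_e²/(π²E) = 6.307×10^4 × 88.00² / (π² × 1.87×10^6) = 26.46 in⁴
Solid circle: I = πd⁴/64  ⇒  d = (64I/π)^(1/4) = (64×26.46/π)^(1/4) = 4.82 in

d ≈ 4.82 in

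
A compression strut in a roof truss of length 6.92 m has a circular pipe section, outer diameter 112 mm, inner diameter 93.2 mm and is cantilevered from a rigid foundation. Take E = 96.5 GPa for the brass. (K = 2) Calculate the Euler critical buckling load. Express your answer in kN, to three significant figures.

d_o = 112 mm, d_i = 93.2 mm
I = π(d_o⁴ − d_i⁴)/64 = π(112⁴ − 93.20⁴)/64 = 4.020×10^6 mm⁴
I = 4.020×10^6 mm⁴ = 4.020×10^-6 m⁴
Effective length L_e = K·L = 2 × 6.92 = 13.84 m
P_cr = π²EI / L_e² = π² × 96.5×10⁹ × 4.020×10^-6 / 13.84² = 1.999×10^4 N

P_cr ≈ 20.0 kN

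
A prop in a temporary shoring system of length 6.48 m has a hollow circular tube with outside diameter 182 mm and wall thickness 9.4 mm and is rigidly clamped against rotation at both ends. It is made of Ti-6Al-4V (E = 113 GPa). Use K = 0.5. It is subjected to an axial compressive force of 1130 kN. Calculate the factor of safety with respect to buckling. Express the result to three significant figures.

n ≈ 1.79

Inner diameter d_i = 182 − 2×9.4 = 163.2 mm
I = π(d_o⁴ − d_i⁴)/64 = π(182⁴ − 163.2⁴)/64 = 1.904×10^7 mm⁴
I = 1.904×10^7 mm⁴ = 1.904×10^-5 m⁴
Effective length L_e = K·L = 0.5 × 6.48 = 3.240 m
P_cr = π²EI / L_e² = π² × 113×10⁹ × 1.904×10^-5 / 3.240² = 2.022×10^6 N
Factor of safety n = P_cr / P = 2022.5 / 1130 = 1.79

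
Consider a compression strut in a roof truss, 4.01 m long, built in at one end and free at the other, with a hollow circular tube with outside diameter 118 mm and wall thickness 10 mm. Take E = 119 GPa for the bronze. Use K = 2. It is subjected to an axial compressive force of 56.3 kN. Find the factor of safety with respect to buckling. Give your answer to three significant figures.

Inner diameter d_i = 118 − 2×10 = 98.00 mm
I = π(d_o⁴ − d_i⁴)/64 = π(118⁴ − 98.00⁴)/64 = 4.989×10^6 mm⁴
I = 4.989×10^6 mm⁴ = 4.989×10^-6 m⁴
Effective length L_e = K·L = 2 × 4.01 = 8.020 m
P_cr = π²EI / L_e² = π² × 119×10⁹ × 4.989×10^-6 / 8.020² = 9.110×10^4 N
Factor of safety n = P_cr / P = 91.104 / 56.3 = 1.62

n ≈ 1.62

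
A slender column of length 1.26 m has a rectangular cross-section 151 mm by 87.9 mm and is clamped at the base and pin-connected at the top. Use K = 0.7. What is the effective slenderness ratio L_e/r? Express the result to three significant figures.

Buckling occurs about the weak axis: I_min = h·b³/12 with b = 87.9 mm (the shorter side).
I_min = 151×87.9³/12 = 8.546×10^6 mm⁴
A = 1.327×10^4 mm²;  r_min = √(I/A) = √(8.546×10^6/1.327×10^4) = 25.37 mm
L_e = K·L = 0.7 × 1.26 m = 0.8820 m = 882.00 mm
λ = L_e / r_min = 882.00 / 25.37 = 34.8

λ ≈ 34.8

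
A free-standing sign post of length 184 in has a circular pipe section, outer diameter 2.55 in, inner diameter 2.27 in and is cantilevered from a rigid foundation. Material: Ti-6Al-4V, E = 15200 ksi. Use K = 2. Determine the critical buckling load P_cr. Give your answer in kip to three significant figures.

P_cr ≈ 0.855 kip

d_o = 2.55 in, d_i = 2.27 in
I = π(d_o⁴ − d_i⁴)/64 = π(2.55⁴ − 2.270⁴)/64 = 0.7722 in⁴
Effective length L_e = K·L = 2 × 184 = 368.0 in
P_cr = π²EI / L_e² = π² × 15200×10³ × 0.7722 / 368.0² = 855.4 lb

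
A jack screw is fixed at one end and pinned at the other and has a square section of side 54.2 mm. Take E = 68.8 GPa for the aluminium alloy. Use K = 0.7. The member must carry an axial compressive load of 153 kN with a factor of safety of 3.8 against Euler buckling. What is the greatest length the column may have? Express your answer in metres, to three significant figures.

I = a⁴/12 = 54.2⁴/12 = 7.191×10^5 mm⁴
I = 7.191×10^-7 m⁴
Required critical load P_cr = n·P = 3.8 × 153 = 581.4 kN = 5.814×10^5 N
From P_cr = π²EI/(K·L)²:  L = (1/K)·√(π²EI/P_cr) = (1/0.7)·√(π²×6.88×10^10×7.191×10^-7/5.814×10^5)
L = 1.31 m

L_max ≈ 1.31 m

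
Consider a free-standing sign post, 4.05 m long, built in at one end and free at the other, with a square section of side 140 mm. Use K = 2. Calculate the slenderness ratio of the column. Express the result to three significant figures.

λ ≈ 200

For a square r = a/√12 = 140/√12 = 40.41 mm
L_e = K·L = 2 × 4.05 m = 8.100 m = 8100.0 mm
λ = L_e / r_min = 8100.0 / 40.41 = 200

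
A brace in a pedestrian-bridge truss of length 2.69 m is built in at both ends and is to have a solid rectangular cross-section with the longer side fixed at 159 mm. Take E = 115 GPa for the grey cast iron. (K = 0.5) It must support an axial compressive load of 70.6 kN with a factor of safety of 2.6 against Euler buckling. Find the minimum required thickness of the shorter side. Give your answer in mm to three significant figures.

Required P_cr = n·P = 2.6 × 70.6 = 183.6 kN
L_e = K·L = 0.5 × 2.69 = 1.345 m
Required I = P_cr·L_e²/(π²E) = 1.836×10^5 × 1.345² / (π² × 1.15×10^11) = 2.926×10^-7 m⁴
I_req = 2.926×10^5 mm⁴
Rectangle, weak axis: I_min = h·b³/12 with h = 159 mm fixed  ⇒  b = (12I/h)^(1/3) = 28.1 mm

b ≈ 28.1 mm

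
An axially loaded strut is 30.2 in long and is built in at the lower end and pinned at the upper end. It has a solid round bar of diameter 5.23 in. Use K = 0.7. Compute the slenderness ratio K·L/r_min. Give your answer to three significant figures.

I = πd⁴/64 = π×5.23⁴/64 = 36.73 in⁴
A = 21.48 in²;  r_min = √(I/A) = √(36.73/21.48) = 1.308 in
L_e = K·L = 0.7 × 30.2 = 21.14 in
λ = L_e / r_min = 21.140 / 1.308 = 16.2

λ ≈ 16.2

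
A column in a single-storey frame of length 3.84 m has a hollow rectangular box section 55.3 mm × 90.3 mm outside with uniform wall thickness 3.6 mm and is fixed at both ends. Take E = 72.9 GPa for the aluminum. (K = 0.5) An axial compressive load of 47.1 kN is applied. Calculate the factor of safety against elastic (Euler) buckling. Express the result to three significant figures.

Inner dimensions: h_i = 90.3 − 2×3.6 = 83.10 mm, b_i = 55.3 − 2×3.6 = 48.10 mm
Weak-axis I_min = (h_o·b_o³ − h_i·b_i³)/12 with b_o = 55.3, b_i = 48.10 mm (shorter outer/inner sides).
I_min = (90.3×55.3³ − 83.10×48.10³)/12 = 5.019×10^5 mm⁴
I = 5.019×10^5 mm⁴ = 5.019×10^-7 m⁴
Effective length L_e = K·L = 0.5 × 3.84 = 1.920 m
P_cr = π²EI / L_e² = π² × 72.9×10⁹ × 5.019×10^-7 / 1.920² = 9.796×10^4 N
Factor of safety n = P_cr / P = 97.963 / 47.1 = 2.08

n ≈ 2.08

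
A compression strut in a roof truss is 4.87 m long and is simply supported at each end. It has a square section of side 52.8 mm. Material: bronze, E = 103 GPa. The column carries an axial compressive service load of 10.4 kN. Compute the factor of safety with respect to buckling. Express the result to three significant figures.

I = a⁴/12 = 52.8⁴/12 = 6.477×10^5 mm⁴
I = 6.477×10^5 mm⁴ = 6.477×10^-7 m⁴
Effective length L_e = K·L = 1 × 4.87 = 4.870 m
P_cr = π²EI / L_e² = π² × 103×10⁹ × 6.477×10^-7 / 4.870² = 2.776×10^4 N
Factor of safety n = P_cr / P = 27.761 / 10.4 = 2.67

n ≈ 2.67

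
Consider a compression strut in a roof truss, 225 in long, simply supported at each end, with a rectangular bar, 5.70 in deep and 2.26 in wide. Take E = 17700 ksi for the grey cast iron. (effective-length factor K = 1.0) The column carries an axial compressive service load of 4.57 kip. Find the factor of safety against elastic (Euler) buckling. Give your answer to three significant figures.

n ≈ 4.14

Buckling occurs about the weak axis: I_min = h·b³/12 with b = 2.26 in (the shorter side).
I_min = 5.70×2.26³/12 = 5.483 in⁴
Effective length L_e = K·L = 1 × 225 = 225.0 in
P_cr = π²EI / L_e² = π² × 17700×10³ × 5.483 / 225.0² = 1.892×10^4 lb
Factor of safety n = P_cr / P = 18.920 / 4.57 = 4.14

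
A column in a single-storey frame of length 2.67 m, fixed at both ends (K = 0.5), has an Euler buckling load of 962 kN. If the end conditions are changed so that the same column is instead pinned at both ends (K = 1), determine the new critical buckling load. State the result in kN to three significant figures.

P_cr ∝ 1/K², so P_cr,new = P_cr,old × (K_old/K_new)² = 962 × (0.5/1)²
= 962 × 0.2500 = 240 kN

P_cr ≈ 240 kN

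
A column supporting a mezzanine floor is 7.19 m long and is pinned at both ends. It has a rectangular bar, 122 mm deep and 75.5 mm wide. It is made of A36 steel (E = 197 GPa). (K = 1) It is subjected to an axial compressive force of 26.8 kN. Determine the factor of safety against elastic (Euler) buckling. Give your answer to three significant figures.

n ≈ 6.14

Buckling occurs about the weak axis: I_min = h·b³/12 with b = 75.5 mm (the shorter side).
I_min = 122×75.5³/12 = 4.375×10^6 mm⁴
I = 4.375×10^6 mm⁴ = 4.375×10^-6 m⁴
Effective length L_e = K·L = 1 × 7.19 = 7.190 m
P_cr = π²EI / L_e² = π² × 197×10⁹ × 4.375×10^-6 / 7.190² = 1.646×10^5 N
Factor of safety n = P_cr / P = 164.56 / 26.8 = 6.14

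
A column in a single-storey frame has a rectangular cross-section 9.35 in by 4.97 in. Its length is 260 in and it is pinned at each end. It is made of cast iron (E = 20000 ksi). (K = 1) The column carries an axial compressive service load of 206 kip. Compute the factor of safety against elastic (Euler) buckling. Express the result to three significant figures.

n ≈ 1.36

Buckling occurs about the weak axis: I_min = h·b³/12 with b = 4.97 in (the shorter side).
I_min = 9.35×4.97³/12 = 95.65 in⁴
Effective length L_e = K·L = 1 × 260 = 260.0 in
P_cr = π²EI / L_e² = π² × 20000×10³ × 95.65 / 260.0² = 2.793×10^5 lb
Factor of safety n = P_cr / P = 279.31 / 206 = 1.36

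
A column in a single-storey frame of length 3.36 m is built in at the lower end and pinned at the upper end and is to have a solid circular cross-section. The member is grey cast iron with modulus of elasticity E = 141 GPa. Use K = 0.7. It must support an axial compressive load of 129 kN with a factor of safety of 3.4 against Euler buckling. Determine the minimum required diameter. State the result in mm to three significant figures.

d ≈ 77.2 mm

Required P_cr = n·P = 3.4 × 129 = 438.6 kN
L_e = K·L = 0.7 × 3.36 = 2.352 m
Required I = P_cr·L_e²/(π²E) = 4.386×10^5 × 2.352² / (π² × 1.41×10^11) = 1.744×10^-6 m⁴
I_req = 1.744×10^6 mm⁴
Solid circle: I = πd⁴/64  ⇒  d = (64I/π)^(1/4) = (64×1.744×10^6/π)^(1/4) = 77.2 mm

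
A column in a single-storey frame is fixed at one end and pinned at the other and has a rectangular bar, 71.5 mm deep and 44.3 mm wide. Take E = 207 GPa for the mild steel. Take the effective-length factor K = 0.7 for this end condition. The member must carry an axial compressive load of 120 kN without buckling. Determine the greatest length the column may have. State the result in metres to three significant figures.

L_max ≈ 4.24 m

Buckling occurs about the weak axis: I_min = h·b³/12 with b = 44.3 mm (the shorter side).
I_min = 71.5×44.3³/12 = 5.180×10^5 mm⁴
I = 5.180×10^-7 m⁴
At the buckling limit P_cr = P = 1.200×10^5 N
From P_cr = π²EI/(K·L)²:  L = (1/K)·√(π²EI/P_cr) = (1/0.7)·√(π²×2.07×10^11×5.180×10^-7/1.200×10^5)
L = 4.24 m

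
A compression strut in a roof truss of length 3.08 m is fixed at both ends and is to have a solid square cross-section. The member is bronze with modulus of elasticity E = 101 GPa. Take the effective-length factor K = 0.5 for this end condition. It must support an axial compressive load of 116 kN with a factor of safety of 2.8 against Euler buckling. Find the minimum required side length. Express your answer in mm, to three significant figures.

a ≈ 55.2 mm

Required P_cr = n·P = 2.8 × 116 = 324.8 kN
L_e = K·L = 0.5 × 3.08 = 1.540 m
Required I = P_cr·L_e²/(π²E) = 3.248×10^5 × 1.540² / (π² × 1.01×10^11) = 7.727×10^-7 m⁴
I_req = 7.727×10^5 mm⁴
Solid square: I = a⁴/12  ⇒  a = (12I)^(1/4) = (12×7.727×10^5)^(1/4) = 55.2 mm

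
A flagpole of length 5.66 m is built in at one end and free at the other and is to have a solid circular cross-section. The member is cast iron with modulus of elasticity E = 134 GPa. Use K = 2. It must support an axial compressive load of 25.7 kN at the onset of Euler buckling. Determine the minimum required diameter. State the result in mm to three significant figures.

L_e = K·L = 2 × 5.66 = 11.32 m
Required I = P_cr·L_e²/(π²E) = 2.570×10^4 × 11.32² / (π² × 1.34×10^11) = 2.490×10^-6 m⁴
I_req = 2.490×10^6 mm⁴
Solid circle: I = πd⁴/64  ⇒  d = (64I/π)^(1/4) = (64×2.490×10^6/π)^(1/4) = 84.4 mm

d ≈ 84.4 mm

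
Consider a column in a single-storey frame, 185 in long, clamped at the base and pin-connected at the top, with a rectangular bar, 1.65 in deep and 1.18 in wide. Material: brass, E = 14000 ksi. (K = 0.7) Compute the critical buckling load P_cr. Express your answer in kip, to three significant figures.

P_cr ≈ 1.86 kip

Buckling occurs about the weak axis: I_min = h·b³/12 with b = 1.18 in (the shorter side).
I_min = 1.65×1.18³/12 = 0.2259 in⁴
Effective length L_e = K·L = 0.7 × 185 = 129.5 in
P_cr = π²EI / L_e² = π² × 14000×10³ × 0.2259 / 129.5² = 1.861×10^3 lb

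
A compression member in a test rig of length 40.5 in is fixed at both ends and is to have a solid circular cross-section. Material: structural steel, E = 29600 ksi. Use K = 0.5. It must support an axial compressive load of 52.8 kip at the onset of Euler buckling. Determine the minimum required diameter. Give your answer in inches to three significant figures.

d ≈ 1.11 in

L_e = K·L = 0.5 × 40.5 = 20.25 in
Required I = P_cr·L_e²/(π²E) = 5.280×10^4 × 20.25² / (π² × 2.96×10^7) = 7.411×10^-2 in⁴
Solid circle: I = πd⁴/64  ⇒  d = (64I/π)^(1/4) = (64×7.411×10^-2/π)^(1/4) = 1.11 in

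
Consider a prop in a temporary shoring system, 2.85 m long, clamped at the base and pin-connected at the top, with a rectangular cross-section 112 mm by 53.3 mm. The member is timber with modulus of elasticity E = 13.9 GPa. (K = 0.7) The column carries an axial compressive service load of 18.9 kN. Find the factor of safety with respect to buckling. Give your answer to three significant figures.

Buckling occurs about the weak axis: I_min = h·b³/12 with b = 53.3 mm (the shorter side).
I_min = 112×53.3³/12 = 1.413×10^6 mm⁴
I = 1.413×10^6 mm⁴ = 1.413×10^-6 m⁴
Effective length L_e = K·L = 0.7 × 2.85 = 1.995 m
P_cr = π²EI / L_e² = π² × 13.9×10⁹ × 1.413×10^-6 / 1.995² = 4.871×10^4 N
Factor of safety n = P_cr / P = 48.713 / 18.9 = 2.58

n ≈ 2.58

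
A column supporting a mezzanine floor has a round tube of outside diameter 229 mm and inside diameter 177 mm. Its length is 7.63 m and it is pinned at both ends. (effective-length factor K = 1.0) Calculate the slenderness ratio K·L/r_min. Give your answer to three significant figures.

d_o = 229 mm, d_i = 177 mm
I = π(d_o⁴ − d_i⁴)/64 = π(229⁴ − 177.0⁴)/64 = 8.681×10^7 mm⁴
A = 1.658×10^4 mm²;  r_min = √(I/A) = √(8.681×10^7/1.658×10^4) = 72.36 mm
L_e = K·L = 1 × 7.63 m = 7.630 m = 7630.0 mm
λ = L_e / r_min = 7630.0 / 72.36 = 105

λ ≈ 105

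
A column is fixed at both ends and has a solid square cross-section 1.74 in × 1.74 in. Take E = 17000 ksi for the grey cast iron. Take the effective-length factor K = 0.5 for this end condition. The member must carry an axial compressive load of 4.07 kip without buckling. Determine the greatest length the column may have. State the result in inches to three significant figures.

L_max ≈ 355 in

I = a⁴/12 = 1.74⁴/12 = 0.7639 in⁴
At the buckling limit P_cr = P = 4.070×10^3 lb
From P_cr = π²EI/(K·L)²:  L = (1/K)·√(π²EI/P_cr) = (1/0.5)·√(π²×1.70×10^7×0.7639/4.070×10^3)
L = 355 in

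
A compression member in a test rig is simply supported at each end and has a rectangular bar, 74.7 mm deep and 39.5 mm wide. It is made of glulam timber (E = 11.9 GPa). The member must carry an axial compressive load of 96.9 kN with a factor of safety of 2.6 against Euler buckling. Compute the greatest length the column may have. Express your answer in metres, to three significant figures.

L_max ≈ 0.423 m

Buckling occurs about the weak axis: I_min = h·b³/12 with b = 39.5 mm (the shorter side).
I_min = 74.7×39.5³/12 = 3.836×10^5 mm⁴
I = 3.836×10^-7 m⁴
Required critical load P_cr = n·P = 2.6 × 96.9 = 251.9 kN = 2.519×10^5 N
From P_cr = π²EI/(K·L)²:  L = (1/K)·√(π²EI/P_cr) = (1/1)·√(π²×1.19×10^10×3.836×10^-7/2.519×10^5)
L = 0.423 m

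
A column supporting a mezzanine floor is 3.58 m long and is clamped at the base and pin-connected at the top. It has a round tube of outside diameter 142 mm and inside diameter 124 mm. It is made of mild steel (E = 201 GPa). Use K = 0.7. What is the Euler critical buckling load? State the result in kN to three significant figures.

d_o = 142 mm, d_i = 124 mm
I = π(d_o⁴ − d_i⁴)/64 = π(142⁴ − 124.0⁴)/64 = 8.353×10^6 mm⁴
I = 8.353×10^6 mm⁴ = 8.353×10^-6 m⁴
Effective length L_e = K·L = 0.7 × 3.58 = 2.506 m
P_cr = π²EI / L_e² = π² × 201×10⁹ × 8.353×10^-6 / 2.506² = 2.639×10^6 N

P_cr ≈ 2640 kN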